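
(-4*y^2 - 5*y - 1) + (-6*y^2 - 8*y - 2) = -10*y^2 - 13*y - 3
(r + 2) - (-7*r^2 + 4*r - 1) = 7*r^2 - 3*r + 3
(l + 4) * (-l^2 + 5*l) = -l^3 + l^2 + 20*l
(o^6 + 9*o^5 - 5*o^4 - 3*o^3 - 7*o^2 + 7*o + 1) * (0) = 0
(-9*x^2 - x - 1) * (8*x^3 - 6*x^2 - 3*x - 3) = -72*x^5 + 46*x^4 + 25*x^3 + 36*x^2 + 6*x + 3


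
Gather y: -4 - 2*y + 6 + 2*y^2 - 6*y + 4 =2*y^2 - 8*y + 6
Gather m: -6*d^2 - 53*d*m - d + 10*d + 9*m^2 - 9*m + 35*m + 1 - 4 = -6*d^2 + 9*d + 9*m^2 + m*(26 - 53*d) - 3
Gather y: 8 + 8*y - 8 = 8*y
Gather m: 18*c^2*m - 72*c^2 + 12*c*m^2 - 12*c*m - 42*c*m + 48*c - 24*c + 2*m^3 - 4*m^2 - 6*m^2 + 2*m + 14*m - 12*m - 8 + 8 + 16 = -72*c^2 + 24*c + 2*m^3 + m^2*(12*c - 10) + m*(18*c^2 - 54*c + 4) + 16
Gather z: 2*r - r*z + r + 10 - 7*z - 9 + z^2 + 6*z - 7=3*r + z^2 + z*(-r - 1) - 6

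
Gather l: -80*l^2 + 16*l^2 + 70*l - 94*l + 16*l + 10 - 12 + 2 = -64*l^2 - 8*l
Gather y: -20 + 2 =-18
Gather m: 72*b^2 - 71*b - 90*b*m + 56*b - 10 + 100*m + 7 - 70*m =72*b^2 - 15*b + m*(30 - 90*b) - 3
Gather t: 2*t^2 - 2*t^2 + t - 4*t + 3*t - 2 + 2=0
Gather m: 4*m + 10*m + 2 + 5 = 14*m + 7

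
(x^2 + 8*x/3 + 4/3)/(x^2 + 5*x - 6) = (3*x^2 + 8*x + 4)/(3*(x^2 + 5*x - 6))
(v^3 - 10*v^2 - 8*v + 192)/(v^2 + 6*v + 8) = (v^2 - 14*v + 48)/(v + 2)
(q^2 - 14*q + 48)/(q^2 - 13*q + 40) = (q - 6)/(q - 5)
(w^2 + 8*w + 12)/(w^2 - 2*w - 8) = (w + 6)/(w - 4)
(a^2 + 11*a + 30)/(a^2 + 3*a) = (a^2 + 11*a + 30)/(a*(a + 3))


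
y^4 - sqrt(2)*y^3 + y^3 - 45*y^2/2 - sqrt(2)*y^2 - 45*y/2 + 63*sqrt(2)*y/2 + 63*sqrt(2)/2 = (y + 1)*(y - 3*sqrt(2))*(y - 3*sqrt(2)/2)*(y + 7*sqrt(2)/2)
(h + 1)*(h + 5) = h^2 + 6*h + 5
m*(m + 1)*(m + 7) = m^3 + 8*m^2 + 7*m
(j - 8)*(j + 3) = j^2 - 5*j - 24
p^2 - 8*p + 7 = (p - 7)*(p - 1)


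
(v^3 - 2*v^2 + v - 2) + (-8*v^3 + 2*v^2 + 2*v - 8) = -7*v^3 + 3*v - 10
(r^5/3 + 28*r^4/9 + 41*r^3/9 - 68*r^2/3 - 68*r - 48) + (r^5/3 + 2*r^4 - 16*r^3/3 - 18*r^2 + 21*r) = 2*r^5/3 + 46*r^4/9 - 7*r^3/9 - 122*r^2/3 - 47*r - 48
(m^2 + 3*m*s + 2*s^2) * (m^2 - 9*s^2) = m^4 + 3*m^3*s - 7*m^2*s^2 - 27*m*s^3 - 18*s^4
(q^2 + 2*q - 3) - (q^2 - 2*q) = 4*q - 3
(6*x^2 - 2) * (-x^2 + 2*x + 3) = -6*x^4 + 12*x^3 + 20*x^2 - 4*x - 6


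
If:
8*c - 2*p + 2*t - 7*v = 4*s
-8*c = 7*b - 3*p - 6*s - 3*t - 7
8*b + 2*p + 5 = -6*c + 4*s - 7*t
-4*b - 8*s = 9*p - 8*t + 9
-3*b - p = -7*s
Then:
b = 5053/12563 - 25165*v/25126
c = 45031*v/50252 - 3712/12563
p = 9058*v/12563 - 19807/12563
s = -8197*v/25126 - 664/12563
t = -399*v/25126 - 6287/12563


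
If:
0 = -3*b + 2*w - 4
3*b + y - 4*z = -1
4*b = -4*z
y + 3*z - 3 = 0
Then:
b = -2/5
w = 7/5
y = 9/5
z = 2/5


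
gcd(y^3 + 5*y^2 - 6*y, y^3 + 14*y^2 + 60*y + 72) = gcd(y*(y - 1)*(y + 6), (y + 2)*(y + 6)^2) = y + 6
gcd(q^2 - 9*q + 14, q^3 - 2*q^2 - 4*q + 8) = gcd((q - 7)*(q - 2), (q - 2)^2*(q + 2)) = q - 2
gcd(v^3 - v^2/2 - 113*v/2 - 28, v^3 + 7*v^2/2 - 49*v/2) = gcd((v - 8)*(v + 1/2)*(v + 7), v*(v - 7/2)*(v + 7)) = v + 7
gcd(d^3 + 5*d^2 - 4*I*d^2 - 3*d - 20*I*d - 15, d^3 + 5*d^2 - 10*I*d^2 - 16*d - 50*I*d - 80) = d + 5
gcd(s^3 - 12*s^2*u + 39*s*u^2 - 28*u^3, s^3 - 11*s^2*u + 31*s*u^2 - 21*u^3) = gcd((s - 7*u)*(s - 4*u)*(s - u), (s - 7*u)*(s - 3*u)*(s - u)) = s^2 - 8*s*u + 7*u^2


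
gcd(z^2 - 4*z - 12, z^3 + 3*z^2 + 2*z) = z + 2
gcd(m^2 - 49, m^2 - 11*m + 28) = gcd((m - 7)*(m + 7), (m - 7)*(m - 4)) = m - 7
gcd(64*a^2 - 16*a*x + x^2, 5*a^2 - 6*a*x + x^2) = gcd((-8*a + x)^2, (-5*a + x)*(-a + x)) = 1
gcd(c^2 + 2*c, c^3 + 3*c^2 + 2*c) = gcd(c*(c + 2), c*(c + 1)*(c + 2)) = c^2 + 2*c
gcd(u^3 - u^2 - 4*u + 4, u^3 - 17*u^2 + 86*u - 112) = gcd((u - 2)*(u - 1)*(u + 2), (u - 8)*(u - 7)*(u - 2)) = u - 2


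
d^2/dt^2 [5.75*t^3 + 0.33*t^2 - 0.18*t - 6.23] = 34.5*t + 0.66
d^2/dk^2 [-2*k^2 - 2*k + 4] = -4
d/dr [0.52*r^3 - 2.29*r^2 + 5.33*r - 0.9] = 1.56*r^2 - 4.58*r + 5.33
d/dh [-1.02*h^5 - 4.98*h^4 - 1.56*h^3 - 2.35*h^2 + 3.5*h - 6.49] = -5.1*h^4 - 19.92*h^3 - 4.68*h^2 - 4.7*h + 3.5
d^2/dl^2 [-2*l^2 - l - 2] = -4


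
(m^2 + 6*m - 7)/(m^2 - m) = (m + 7)/m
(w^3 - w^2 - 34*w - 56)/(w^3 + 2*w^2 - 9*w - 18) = (w^2 - 3*w - 28)/(w^2 - 9)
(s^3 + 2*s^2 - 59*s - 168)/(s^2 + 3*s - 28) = (s^2 - 5*s - 24)/(s - 4)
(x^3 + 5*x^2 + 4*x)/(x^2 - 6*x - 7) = x*(x + 4)/(x - 7)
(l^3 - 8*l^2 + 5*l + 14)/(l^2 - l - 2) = l - 7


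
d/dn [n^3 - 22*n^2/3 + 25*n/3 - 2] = 3*n^2 - 44*n/3 + 25/3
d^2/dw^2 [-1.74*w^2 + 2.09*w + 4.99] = -3.48000000000000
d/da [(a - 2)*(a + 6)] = 2*a + 4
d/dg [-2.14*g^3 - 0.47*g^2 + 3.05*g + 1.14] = -6.42*g^2 - 0.94*g + 3.05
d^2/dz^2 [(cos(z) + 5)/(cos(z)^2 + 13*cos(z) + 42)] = (-9*(1 - cos(2*z))^2*cos(z) - 7*(1 - cos(2*z))^2 + 4595*cos(z) + 1114*cos(2*z) + 51*cos(3*z) + 2*cos(5*z) + 1854)/(4*(cos(z) + 6)^3*(cos(z) + 7)^3)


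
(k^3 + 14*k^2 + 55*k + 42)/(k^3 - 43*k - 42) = (k + 7)/(k - 7)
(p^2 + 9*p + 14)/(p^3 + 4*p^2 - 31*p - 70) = 1/(p - 5)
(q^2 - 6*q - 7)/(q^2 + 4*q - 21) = (q^2 - 6*q - 7)/(q^2 + 4*q - 21)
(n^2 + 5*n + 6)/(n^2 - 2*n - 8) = (n + 3)/(n - 4)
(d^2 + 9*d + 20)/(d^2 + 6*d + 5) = (d + 4)/(d + 1)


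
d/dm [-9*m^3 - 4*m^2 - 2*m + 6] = -27*m^2 - 8*m - 2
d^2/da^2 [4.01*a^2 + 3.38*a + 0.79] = 8.02000000000000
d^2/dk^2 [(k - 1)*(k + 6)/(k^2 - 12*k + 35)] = 2*(17*k^3 - 123*k^2 - 309*k + 2671)/(k^6 - 36*k^5 + 537*k^4 - 4248*k^3 + 18795*k^2 - 44100*k + 42875)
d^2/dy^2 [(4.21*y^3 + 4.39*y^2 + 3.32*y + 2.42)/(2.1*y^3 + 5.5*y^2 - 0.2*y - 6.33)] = (-58.5312000000001*y^6 + 98.4563999999996*y^5 + 1040.76756*y^4 + 1770.98968*y^3 + 1911.73098*y^2 + 1882.697574*y + 512.096902)/(9.261*y^9 + 72.765*y^8 + 187.929*y^7 + 68.7691*y^6 - 456.567*y^5 - 557.8359*y^4 + 294.20407*y^3 + 660.37725*y^2 - 24.04134*y - 253.636137)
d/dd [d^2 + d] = 2*d + 1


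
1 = 1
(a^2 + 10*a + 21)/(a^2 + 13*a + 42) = (a + 3)/(a + 6)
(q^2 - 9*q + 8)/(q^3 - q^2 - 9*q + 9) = (q - 8)/(q^2 - 9)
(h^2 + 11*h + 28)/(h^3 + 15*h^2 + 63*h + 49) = (h + 4)/(h^2 + 8*h + 7)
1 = 1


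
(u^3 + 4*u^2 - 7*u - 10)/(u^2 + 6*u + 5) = u - 2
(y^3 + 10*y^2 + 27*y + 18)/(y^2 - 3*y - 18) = (y^2 + 7*y + 6)/(y - 6)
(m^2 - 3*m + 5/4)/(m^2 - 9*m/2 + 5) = (m - 1/2)/(m - 2)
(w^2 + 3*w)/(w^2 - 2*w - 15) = w/(w - 5)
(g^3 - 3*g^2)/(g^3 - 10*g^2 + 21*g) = g/(g - 7)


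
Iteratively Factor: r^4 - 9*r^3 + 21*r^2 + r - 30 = (r + 1)*(r^3 - 10*r^2 + 31*r - 30) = (r - 5)*(r + 1)*(r^2 - 5*r + 6) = (r - 5)*(r - 2)*(r + 1)*(r - 3)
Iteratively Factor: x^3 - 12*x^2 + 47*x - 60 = (x - 4)*(x^2 - 8*x + 15) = (x - 5)*(x - 4)*(x - 3)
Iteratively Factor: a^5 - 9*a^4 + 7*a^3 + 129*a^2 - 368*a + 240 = (a - 5)*(a^4 - 4*a^3 - 13*a^2 + 64*a - 48) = (a - 5)*(a - 3)*(a^3 - a^2 - 16*a + 16) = (a - 5)*(a - 4)*(a - 3)*(a^2 + 3*a - 4) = (a - 5)*(a - 4)*(a - 3)*(a - 1)*(a + 4)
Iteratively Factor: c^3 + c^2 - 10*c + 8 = (c - 2)*(c^2 + 3*c - 4) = (c - 2)*(c - 1)*(c + 4)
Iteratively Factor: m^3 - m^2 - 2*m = (m - 2)*(m^2 + m) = (m - 2)*(m + 1)*(m)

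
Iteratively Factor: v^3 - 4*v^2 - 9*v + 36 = (v + 3)*(v^2 - 7*v + 12) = (v - 4)*(v + 3)*(v - 3)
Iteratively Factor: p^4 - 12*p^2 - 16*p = (p - 4)*(p^3 + 4*p^2 + 4*p) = p*(p - 4)*(p^2 + 4*p + 4) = p*(p - 4)*(p + 2)*(p + 2)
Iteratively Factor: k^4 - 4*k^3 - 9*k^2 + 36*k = (k - 4)*(k^3 - 9*k) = (k - 4)*(k + 3)*(k^2 - 3*k) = (k - 4)*(k - 3)*(k + 3)*(k)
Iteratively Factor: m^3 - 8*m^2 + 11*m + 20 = (m - 4)*(m^2 - 4*m - 5) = (m - 5)*(m - 4)*(m + 1)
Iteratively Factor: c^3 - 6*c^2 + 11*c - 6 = (c - 3)*(c^2 - 3*c + 2) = (c - 3)*(c - 1)*(c - 2)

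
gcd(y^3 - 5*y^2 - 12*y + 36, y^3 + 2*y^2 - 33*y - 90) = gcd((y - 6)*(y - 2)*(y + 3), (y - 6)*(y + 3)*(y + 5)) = y^2 - 3*y - 18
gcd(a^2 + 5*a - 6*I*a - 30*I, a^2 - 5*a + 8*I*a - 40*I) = 1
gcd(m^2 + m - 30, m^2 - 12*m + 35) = m - 5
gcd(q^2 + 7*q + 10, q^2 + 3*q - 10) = q + 5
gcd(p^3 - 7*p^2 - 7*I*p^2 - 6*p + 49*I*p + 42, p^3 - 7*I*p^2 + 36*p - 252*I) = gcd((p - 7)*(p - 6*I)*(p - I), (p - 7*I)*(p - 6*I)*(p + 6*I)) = p - 6*I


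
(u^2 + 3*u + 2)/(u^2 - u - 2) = (u + 2)/(u - 2)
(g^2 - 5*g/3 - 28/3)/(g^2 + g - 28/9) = 3*(g - 4)/(3*g - 4)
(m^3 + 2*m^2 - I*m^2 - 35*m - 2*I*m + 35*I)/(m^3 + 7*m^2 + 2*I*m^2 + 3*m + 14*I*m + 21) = (m - 5)/(m + 3*I)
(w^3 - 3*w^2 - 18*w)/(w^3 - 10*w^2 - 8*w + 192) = w*(w + 3)/(w^2 - 4*w - 32)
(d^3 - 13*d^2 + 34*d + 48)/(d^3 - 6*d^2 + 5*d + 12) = (d^2 - 14*d + 48)/(d^2 - 7*d + 12)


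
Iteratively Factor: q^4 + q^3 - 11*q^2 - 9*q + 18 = (q + 2)*(q^3 - q^2 - 9*q + 9) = (q - 1)*(q + 2)*(q^2 - 9) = (q - 3)*(q - 1)*(q + 2)*(q + 3)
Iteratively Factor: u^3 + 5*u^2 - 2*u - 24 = (u - 2)*(u^2 + 7*u + 12) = (u - 2)*(u + 4)*(u + 3)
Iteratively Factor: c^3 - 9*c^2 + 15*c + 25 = (c + 1)*(c^2 - 10*c + 25) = (c - 5)*(c + 1)*(c - 5)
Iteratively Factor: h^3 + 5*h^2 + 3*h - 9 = (h - 1)*(h^2 + 6*h + 9) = (h - 1)*(h + 3)*(h + 3)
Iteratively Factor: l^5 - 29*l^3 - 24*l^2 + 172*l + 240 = (l + 2)*(l^4 - 2*l^3 - 25*l^2 + 26*l + 120) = (l - 5)*(l + 2)*(l^3 + 3*l^2 - 10*l - 24) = (l - 5)*(l + 2)^2*(l^2 + l - 12) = (l - 5)*(l + 2)^2*(l + 4)*(l - 3)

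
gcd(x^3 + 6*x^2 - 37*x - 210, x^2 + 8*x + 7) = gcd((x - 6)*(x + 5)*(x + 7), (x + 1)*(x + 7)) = x + 7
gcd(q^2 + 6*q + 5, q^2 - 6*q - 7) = q + 1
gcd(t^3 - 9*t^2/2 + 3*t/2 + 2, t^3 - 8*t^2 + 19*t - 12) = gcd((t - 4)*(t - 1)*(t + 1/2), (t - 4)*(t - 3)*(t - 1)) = t^2 - 5*t + 4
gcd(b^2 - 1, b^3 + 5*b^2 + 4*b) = b + 1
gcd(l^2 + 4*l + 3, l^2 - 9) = l + 3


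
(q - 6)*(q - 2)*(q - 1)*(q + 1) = q^4 - 8*q^3 + 11*q^2 + 8*q - 12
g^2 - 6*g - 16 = (g - 8)*(g + 2)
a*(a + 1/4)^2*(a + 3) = a^4 + 7*a^3/2 + 25*a^2/16 + 3*a/16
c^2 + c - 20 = (c - 4)*(c + 5)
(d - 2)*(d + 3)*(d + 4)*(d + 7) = d^4 + 12*d^3 + 33*d^2 - 38*d - 168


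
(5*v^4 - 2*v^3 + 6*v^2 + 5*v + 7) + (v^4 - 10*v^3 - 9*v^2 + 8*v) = 6*v^4 - 12*v^3 - 3*v^2 + 13*v + 7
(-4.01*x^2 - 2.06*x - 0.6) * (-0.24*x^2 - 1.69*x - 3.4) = 0.9624*x^4 + 7.2713*x^3 + 17.2594*x^2 + 8.018*x + 2.04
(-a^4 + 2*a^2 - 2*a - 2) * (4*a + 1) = -4*a^5 - a^4 + 8*a^3 - 6*a^2 - 10*a - 2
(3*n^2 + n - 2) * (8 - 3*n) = -9*n^3 + 21*n^2 + 14*n - 16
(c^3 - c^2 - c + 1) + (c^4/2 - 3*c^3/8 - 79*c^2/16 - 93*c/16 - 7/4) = c^4/2 + 5*c^3/8 - 95*c^2/16 - 109*c/16 - 3/4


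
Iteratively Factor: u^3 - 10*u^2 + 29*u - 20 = (u - 5)*(u^2 - 5*u + 4) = (u - 5)*(u - 1)*(u - 4)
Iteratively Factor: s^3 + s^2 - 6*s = (s)*(s^2 + s - 6) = s*(s - 2)*(s + 3)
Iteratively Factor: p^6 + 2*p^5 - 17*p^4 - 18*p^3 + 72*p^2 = (p)*(p^5 + 2*p^4 - 17*p^3 - 18*p^2 + 72*p) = p^2*(p^4 + 2*p^3 - 17*p^2 - 18*p + 72) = p^2*(p + 3)*(p^3 - p^2 - 14*p + 24) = p^2*(p + 3)*(p + 4)*(p^2 - 5*p + 6) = p^2*(p - 3)*(p + 3)*(p + 4)*(p - 2)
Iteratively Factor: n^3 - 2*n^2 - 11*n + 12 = (n - 1)*(n^2 - n - 12) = (n - 4)*(n - 1)*(n + 3)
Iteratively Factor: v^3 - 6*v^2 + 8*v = (v)*(v^2 - 6*v + 8) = v*(v - 2)*(v - 4)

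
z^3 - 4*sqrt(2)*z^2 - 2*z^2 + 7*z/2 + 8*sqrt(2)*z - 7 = (z - 2)*(z - 7*sqrt(2)/2)*(z - sqrt(2)/2)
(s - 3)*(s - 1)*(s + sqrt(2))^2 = s^4 - 4*s^3 + 2*sqrt(2)*s^3 - 8*sqrt(2)*s^2 + 5*s^2 - 8*s + 6*sqrt(2)*s + 6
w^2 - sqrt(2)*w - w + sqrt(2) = (w - 1)*(w - sqrt(2))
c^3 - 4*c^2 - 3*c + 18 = (c - 3)^2*(c + 2)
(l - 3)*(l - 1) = l^2 - 4*l + 3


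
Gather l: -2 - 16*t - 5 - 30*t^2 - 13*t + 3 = -30*t^2 - 29*t - 4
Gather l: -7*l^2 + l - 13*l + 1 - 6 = -7*l^2 - 12*l - 5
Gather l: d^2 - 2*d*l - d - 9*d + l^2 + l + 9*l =d^2 - 10*d + l^2 + l*(10 - 2*d)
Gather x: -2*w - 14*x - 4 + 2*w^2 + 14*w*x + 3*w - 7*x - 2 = 2*w^2 + w + x*(14*w - 21) - 6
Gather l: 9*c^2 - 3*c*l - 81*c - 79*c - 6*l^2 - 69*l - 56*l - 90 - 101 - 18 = 9*c^2 - 160*c - 6*l^2 + l*(-3*c - 125) - 209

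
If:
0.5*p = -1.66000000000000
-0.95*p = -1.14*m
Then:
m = -2.77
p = -3.32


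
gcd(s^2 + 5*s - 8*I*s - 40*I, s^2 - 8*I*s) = s - 8*I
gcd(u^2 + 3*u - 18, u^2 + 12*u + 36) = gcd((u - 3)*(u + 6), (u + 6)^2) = u + 6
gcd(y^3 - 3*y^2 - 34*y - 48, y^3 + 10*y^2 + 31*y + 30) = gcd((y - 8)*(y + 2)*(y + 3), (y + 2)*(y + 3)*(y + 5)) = y^2 + 5*y + 6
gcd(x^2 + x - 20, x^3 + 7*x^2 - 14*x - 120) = x^2 + x - 20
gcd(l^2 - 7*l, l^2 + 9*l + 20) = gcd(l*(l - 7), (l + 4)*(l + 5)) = 1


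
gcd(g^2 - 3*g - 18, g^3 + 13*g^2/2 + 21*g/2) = g + 3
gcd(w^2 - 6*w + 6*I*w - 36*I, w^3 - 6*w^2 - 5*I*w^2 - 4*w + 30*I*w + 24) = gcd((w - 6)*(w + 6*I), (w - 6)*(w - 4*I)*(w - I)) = w - 6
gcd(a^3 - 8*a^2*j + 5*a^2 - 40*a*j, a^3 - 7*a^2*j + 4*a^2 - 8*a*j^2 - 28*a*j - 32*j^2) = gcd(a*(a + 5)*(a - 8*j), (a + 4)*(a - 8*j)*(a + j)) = a - 8*j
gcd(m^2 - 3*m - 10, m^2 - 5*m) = m - 5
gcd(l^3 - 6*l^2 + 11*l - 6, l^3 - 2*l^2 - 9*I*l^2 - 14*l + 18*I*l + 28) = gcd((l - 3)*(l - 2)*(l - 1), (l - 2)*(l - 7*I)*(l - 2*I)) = l - 2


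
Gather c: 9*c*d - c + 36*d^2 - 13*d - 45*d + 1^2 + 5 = c*(9*d - 1) + 36*d^2 - 58*d + 6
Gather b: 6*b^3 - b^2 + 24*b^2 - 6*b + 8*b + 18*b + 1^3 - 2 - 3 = 6*b^3 + 23*b^2 + 20*b - 4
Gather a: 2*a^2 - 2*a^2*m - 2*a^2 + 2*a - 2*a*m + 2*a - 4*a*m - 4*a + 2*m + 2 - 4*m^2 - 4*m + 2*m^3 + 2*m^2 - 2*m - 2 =-2*a^2*m - 6*a*m + 2*m^3 - 2*m^2 - 4*m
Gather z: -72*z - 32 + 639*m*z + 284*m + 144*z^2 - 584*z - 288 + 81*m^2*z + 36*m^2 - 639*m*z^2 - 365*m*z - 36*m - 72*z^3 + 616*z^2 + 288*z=36*m^2 + 248*m - 72*z^3 + z^2*(760 - 639*m) + z*(81*m^2 + 274*m - 368) - 320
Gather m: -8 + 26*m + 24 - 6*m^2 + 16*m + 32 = -6*m^2 + 42*m + 48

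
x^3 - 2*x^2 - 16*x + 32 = (x - 4)*(x - 2)*(x + 4)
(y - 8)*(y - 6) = y^2 - 14*y + 48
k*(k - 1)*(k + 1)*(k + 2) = k^4 + 2*k^3 - k^2 - 2*k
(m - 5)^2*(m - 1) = m^3 - 11*m^2 + 35*m - 25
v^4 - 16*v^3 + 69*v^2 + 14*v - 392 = (v - 7)^2*(v - 4)*(v + 2)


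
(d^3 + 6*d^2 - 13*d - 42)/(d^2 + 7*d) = d - 1 - 6/d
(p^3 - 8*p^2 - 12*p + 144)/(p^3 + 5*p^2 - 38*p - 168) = (p - 6)/(p + 7)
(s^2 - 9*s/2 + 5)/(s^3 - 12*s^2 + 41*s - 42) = (s - 5/2)/(s^2 - 10*s + 21)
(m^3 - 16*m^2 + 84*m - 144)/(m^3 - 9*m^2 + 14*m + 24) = (m - 6)/(m + 1)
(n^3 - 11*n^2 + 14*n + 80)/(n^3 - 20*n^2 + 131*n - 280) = (n + 2)/(n - 7)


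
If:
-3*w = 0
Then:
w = 0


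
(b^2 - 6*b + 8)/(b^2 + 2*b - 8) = (b - 4)/(b + 4)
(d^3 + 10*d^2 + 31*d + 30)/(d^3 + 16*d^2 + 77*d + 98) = (d^2 + 8*d + 15)/(d^2 + 14*d + 49)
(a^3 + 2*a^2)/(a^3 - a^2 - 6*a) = a/(a - 3)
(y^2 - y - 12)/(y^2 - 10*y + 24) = (y + 3)/(y - 6)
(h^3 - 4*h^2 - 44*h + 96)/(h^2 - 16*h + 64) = (h^2 + 4*h - 12)/(h - 8)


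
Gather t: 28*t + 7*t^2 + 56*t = 7*t^2 + 84*t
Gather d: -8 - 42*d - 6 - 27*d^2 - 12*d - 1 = -27*d^2 - 54*d - 15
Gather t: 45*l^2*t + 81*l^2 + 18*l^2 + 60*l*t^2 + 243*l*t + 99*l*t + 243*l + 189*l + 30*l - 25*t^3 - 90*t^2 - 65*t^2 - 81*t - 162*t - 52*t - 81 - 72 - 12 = 99*l^2 + 462*l - 25*t^3 + t^2*(60*l - 155) + t*(45*l^2 + 342*l - 295) - 165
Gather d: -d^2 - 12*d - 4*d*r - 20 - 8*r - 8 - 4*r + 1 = -d^2 + d*(-4*r - 12) - 12*r - 27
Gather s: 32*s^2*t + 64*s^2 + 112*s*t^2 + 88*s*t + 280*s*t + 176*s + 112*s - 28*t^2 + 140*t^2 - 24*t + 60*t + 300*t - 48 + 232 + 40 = s^2*(32*t + 64) + s*(112*t^2 + 368*t + 288) + 112*t^2 + 336*t + 224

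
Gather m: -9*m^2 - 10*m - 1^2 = -9*m^2 - 10*m - 1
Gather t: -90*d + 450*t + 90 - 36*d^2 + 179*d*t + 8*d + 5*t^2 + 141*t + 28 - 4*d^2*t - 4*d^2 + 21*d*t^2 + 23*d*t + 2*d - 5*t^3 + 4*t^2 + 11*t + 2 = -40*d^2 - 80*d - 5*t^3 + t^2*(21*d + 9) + t*(-4*d^2 + 202*d + 602) + 120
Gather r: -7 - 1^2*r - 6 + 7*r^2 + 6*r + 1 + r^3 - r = r^3 + 7*r^2 + 4*r - 12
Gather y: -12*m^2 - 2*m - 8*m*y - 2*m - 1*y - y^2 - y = -12*m^2 - 4*m - y^2 + y*(-8*m - 2)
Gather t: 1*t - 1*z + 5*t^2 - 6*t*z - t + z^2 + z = 5*t^2 - 6*t*z + z^2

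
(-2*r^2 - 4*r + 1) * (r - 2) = -2*r^3 + 9*r - 2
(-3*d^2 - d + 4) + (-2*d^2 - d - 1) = -5*d^2 - 2*d + 3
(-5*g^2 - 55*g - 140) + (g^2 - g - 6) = -4*g^2 - 56*g - 146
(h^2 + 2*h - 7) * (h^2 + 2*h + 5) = h^4 + 4*h^3 + 2*h^2 - 4*h - 35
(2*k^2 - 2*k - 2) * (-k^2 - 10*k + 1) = -2*k^4 - 18*k^3 + 24*k^2 + 18*k - 2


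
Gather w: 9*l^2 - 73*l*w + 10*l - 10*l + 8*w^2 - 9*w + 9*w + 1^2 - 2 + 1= 9*l^2 - 73*l*w + 8*w^2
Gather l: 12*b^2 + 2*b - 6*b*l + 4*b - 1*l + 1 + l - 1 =12*b^2 - 6*b*l + 6*b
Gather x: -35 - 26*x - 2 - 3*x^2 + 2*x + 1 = -3*x^2 - 24*x - 36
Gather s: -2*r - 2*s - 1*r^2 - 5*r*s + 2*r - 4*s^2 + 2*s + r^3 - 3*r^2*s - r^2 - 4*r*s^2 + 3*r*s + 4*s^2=r^3 - 2*r^2 - 4*r*s^2 + s*(-3*r^2 - 2*r)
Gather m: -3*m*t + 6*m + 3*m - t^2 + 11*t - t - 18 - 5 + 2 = m*(9 - 3*t) - t^2 + 10*t - 21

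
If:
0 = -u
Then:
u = 0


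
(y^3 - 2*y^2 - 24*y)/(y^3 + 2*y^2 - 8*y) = (y - 6)/(y - 2)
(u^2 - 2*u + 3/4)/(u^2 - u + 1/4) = (2*u - 3)/(2*u - 1)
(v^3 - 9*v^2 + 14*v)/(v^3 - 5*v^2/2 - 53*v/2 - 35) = 2*v*(v - 2)/(2*v^2 + 9*v + 10)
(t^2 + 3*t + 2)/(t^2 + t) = (t + 2)/t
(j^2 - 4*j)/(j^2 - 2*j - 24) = j*(4 - j)/(-j^2 + 2*j + 24)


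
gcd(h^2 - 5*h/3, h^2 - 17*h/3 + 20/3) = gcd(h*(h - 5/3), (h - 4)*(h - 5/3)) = h - 5/3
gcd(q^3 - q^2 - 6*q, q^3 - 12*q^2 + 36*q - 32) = 1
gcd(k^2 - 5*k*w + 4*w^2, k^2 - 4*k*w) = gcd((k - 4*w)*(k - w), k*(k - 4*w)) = -k + 4*w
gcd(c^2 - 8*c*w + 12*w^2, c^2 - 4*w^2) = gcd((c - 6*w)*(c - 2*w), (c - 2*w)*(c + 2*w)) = -c + 2*w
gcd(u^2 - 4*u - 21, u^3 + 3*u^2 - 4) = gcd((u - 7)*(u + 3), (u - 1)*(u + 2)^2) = 1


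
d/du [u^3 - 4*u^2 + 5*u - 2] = 3*u^2 - 8*u + 5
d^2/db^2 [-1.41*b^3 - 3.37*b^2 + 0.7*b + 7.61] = -8.46*b - 6.74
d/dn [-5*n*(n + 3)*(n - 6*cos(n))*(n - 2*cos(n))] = -40*n^3*sin(n) - 20*n^3 + 60*n^2*sin(2*n) + 120*sqrt(2)*n^2*cos(n + pi/4) - 45*n^2 + 180*n*sin(2*n) + 240*n*cos(n) - 60*n*cos(2*n) - 60*n - 90*cos(2*n) - 90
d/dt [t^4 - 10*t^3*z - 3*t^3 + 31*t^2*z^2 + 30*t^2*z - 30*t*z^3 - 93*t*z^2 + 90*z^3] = 4*t^3 - 30*t^2*z - 9*t^2 + 62*t*z^2 + 60*t*z - 30*z^3 - 93*z^2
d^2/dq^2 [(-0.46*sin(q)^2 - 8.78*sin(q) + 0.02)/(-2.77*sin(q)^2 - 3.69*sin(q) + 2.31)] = (2.66453525910038e-15*sin(q)^6 - 62.6662639999999*sin(q)^5 + 72.319832*sin(q)^4 - 199.374728*sin(q)^3 - 67.1343840000001*sin(q)^2 + 289.17648*sin(q) + 153.788304)/(21.253933*sin(q)^6 + 84.939003*sin(q)^5 + 59.976594*sin(q)^4 - 91.423809*sin(q)^3 - 50.016582*sin(q)^2 + 59.070627*sin(q) - 12.326391)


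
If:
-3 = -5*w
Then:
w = 3/5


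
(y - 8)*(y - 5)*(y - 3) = y^3 - 16*y^2 + 79*y - 120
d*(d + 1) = d^2 + d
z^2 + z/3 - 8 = (z - 8/3)*(z + 3)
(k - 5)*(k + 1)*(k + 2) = k^3 - 2*k^2 - 13*k - 10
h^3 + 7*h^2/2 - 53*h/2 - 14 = (h - 4)*(h + 1/2)*(h + 7)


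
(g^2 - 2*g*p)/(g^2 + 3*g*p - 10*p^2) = g/(g + 5*p)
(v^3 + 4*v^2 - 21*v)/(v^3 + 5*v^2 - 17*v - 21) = v/(v + 1)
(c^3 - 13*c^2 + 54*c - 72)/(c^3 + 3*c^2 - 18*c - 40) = (c^2 - 9*c + 18)/(c^2 + 7*c + 10)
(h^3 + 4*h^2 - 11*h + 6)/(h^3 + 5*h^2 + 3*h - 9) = (h^2 + 5*h - 6)/(h^2 + 6*h + 9)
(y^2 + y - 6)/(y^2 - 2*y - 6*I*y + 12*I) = (y + 3)/(y - 6*I)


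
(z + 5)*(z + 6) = z^2 + 11*z + 30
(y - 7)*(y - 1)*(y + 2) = y^3 - 6*y^2 - 9*y + 14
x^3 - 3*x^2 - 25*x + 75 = (x - 5)*(x - 3)*(x + 5)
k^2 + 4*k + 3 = (k + 1)*(k + 3)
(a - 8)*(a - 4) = a^2 - 12*a + 32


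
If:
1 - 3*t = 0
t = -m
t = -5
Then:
No Solution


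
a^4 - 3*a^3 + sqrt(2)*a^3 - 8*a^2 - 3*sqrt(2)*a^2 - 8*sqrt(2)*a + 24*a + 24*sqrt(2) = (a - 3)*(a - 2*sqrt(2))*(a + sqrt(2))*(a + 2*sqrt(2))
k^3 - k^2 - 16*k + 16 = (k - 4)*(k - 1)*(k + 4)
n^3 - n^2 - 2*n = n*(n - 2)*(n + 1)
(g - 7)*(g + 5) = g^2 - 2*g - 35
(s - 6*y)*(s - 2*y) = s^2 - 8*s*y + 12*y^2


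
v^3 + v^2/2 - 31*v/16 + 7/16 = (v - 1)*(v - 1/4)*(v + 7/4)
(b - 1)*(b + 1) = b^2 - 1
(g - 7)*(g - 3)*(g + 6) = g^3 - 4*g^2 - 39*g + 126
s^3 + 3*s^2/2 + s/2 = s*(s + 1/2)*(s + 1)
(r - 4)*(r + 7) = r^2 + 3*r - 28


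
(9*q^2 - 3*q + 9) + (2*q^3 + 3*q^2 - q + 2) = 2*q^3 + 12*q^2 - 4*q + 11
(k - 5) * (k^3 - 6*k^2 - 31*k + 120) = k^4 - 11*k^3 - k^2 + 275*k - 600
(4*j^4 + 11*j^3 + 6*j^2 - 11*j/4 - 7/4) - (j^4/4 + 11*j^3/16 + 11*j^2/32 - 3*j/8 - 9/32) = 15*j^4/4 + 165*j^3/16 + 181*j^2/32 - 19*j/8 - 47/32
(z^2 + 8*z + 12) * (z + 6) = z^3 + 14*z^2 + 60*z + 72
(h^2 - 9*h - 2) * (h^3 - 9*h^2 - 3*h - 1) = h^5 - 18*h^4 + 76*h^3 + 44*h^2 + 15*h + 2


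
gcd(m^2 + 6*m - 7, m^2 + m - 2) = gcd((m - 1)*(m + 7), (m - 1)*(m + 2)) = m - 1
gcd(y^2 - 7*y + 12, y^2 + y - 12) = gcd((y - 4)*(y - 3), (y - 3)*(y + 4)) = y - 3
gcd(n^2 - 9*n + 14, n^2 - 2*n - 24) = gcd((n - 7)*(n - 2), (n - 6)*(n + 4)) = 1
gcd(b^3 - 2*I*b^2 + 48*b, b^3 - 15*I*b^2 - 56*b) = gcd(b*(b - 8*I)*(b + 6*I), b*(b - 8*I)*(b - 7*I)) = b^2 - 8*I*b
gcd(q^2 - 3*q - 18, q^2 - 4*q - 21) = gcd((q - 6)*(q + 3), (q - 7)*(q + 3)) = q + 3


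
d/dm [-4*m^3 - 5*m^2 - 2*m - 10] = -12*m^2 - 10*m - 2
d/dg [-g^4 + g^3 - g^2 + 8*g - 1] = -4*g^3 + 3*g^2 - 2*g + 8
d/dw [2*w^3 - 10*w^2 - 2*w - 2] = 6*w^2 - 20*w - 2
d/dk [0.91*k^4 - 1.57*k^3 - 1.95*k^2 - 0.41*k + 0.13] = 3.64*k^3 - 4.71*k^2 - 3.9*k - 0.41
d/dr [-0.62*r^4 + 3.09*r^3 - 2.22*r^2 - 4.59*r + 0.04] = -2.48*r^3 + 9.27*r^2 - 4.44*r - 4.59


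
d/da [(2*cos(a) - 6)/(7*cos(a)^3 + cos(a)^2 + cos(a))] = 2*(9*cos(a)/2 - 31*cos(2*a) + 7*cos(3*a)/2 - 34)*sin(a)/((7*cos(a)^2 + cos(a) + 1)^2*cos(a)^2)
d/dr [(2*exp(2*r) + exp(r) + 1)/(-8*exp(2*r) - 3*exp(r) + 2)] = (2*exp(2*r) + 24*exp(r) + 5)*exp(r)/(64*exp(4*r) + 48*exp(3*r) - 23*exp(2*r) - 12*exp(r) + 4)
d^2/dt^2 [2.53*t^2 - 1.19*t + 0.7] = 5.06000000000000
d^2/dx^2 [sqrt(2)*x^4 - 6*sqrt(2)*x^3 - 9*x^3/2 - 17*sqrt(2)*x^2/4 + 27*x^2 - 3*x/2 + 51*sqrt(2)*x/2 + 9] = 12*sqrt(2)*x^2 - 36*sqrt(2)*x - 27*x - 17*sqrt(2)/2 + 54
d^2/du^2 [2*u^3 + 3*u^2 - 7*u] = 12*u + 6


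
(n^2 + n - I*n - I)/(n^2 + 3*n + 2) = (n - I)/(n + 2)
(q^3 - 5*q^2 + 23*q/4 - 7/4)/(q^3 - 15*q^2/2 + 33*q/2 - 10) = (4*q^2 - 16*q + 7)/(2*(2*q^2 - 13*q + 20))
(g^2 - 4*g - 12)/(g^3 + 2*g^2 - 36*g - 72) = 1/(g + 6)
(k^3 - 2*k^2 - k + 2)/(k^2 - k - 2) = k - 1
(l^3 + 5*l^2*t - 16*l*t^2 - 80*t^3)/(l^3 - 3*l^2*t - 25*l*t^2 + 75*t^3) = (l^2 - 16*t^2)/(l^2 - 8*l*t + 15*t^2)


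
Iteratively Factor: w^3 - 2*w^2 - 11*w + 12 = (w - 4)*(w^2 + 2*w - 3) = (w - 4)*(w + 3)*(w - 1)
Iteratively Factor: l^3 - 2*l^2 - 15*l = (l)*(l^2 - 2*l - 15) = l*(l + 3)*(l - 5)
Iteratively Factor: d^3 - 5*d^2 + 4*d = (d)*(d^2 - 5*d + 4) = d*(d - 4)*(d - 1)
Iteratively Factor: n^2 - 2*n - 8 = (n - 4)*(n + 2)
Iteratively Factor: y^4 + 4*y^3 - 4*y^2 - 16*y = (y - 2)*(y^3 + 6*y^2 + 8*y) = (y - 2)*(y + 4)*(y^2 + 2*y) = (y - 2)*(y + 2)*(y + 4)*(y)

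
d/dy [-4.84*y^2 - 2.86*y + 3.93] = -9.68*y - 2.86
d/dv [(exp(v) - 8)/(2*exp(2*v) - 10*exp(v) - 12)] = (-(exp(v) - 8)*(2*exp(v) - 5) + exp(2*v) - 5*exp(v) - 6)*exp(v)/(2*(-exp(2*v) + 5*exp(v) + 6)^2)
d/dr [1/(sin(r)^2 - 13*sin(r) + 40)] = (13 - 2*sin(r))*cos(r)/(sin(r)^2 - 13*sin(r) + 40)^2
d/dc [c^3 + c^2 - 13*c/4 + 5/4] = 3*c^2 + 2*c - 13/4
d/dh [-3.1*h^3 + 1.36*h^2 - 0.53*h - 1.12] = -9.3*h^2 + 2.72*h - 0.53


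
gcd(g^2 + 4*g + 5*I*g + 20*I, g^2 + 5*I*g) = g + 5*I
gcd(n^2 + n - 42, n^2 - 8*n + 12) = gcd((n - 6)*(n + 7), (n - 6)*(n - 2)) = n - 6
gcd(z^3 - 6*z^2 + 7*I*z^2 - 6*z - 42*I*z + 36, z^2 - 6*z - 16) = 1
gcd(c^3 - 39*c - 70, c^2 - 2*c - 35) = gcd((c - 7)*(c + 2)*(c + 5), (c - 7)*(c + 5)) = c^2 - 2*c - 35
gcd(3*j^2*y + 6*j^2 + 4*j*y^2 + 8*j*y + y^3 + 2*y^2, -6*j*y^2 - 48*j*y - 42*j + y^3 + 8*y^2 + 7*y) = 1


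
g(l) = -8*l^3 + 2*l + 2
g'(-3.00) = -214.00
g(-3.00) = 212.00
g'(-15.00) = -5398.00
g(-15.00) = 26972.00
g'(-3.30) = -259.36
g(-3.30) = 282.90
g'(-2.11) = -104.85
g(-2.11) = 72.93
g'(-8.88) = -1890.51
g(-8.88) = 5586.06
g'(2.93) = -204.04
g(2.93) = -193.37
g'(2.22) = -116.28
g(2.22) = -81.09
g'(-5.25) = -659.50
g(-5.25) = 1149.12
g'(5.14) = -632.07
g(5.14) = -1074.09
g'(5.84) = -816.53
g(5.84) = -1579.73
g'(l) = 2 - 24*l^2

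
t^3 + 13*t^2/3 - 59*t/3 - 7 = (t - 3)*(t + 1/3)*(t + 7)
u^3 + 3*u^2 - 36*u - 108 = (u - 6)*(u + 3)*(u + 6)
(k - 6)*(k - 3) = k^2 - 9*k + 18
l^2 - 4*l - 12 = (l - 6)*(l + 2)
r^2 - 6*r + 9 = (r - 3)^2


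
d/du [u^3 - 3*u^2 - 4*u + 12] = 3*u^2 - 6*u - 4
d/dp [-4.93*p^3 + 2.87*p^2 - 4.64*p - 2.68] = -14.79*p^2 + 5.74*p - 4.64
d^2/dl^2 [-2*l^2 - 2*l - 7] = -4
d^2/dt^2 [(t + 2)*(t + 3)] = 2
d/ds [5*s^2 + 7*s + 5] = 10*s + 7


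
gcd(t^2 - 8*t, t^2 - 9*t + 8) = t - 8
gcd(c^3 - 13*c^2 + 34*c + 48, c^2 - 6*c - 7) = c + 1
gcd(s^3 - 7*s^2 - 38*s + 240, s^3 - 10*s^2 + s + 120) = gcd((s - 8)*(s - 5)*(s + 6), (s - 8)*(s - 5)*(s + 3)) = s^2 - 13*s + 40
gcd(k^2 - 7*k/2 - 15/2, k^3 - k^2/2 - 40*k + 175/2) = k - 5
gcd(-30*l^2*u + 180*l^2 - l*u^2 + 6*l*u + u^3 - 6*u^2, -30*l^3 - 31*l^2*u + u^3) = -30*l^2 - l*u + u^2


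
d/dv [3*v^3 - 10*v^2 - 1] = v*(9*v - 20)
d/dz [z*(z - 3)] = 2*z - 3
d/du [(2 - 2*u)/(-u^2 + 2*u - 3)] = 2*(-u^2 + 2*u + 1)/(u^4 - 4*u^3 + 10*u^2 - 12*u + 9)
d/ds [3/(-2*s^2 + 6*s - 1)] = 6*(2*s - 3)/(2*s^2 - 6*s + 1)^2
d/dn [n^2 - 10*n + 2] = 2*n - 10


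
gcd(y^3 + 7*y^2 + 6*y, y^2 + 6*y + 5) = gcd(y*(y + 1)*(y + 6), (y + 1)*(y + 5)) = y + 1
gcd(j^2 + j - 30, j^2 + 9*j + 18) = j + 6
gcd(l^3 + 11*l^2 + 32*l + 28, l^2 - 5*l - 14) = l + 2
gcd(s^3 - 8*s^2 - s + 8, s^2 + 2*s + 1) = s + 1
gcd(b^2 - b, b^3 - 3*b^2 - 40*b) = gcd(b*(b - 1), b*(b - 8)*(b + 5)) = b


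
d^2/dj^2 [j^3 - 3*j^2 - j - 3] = 6*j - 6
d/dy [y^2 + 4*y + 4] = 2*y + 4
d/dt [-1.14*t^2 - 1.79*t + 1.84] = -2.28*t - 1.79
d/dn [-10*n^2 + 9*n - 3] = 9 - 20*n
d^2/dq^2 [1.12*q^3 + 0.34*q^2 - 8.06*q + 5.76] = 6.72*q + 0.68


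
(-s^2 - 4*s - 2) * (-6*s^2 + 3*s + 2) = 6*s^4 + 21*s^3 - 2*s^2 - 14*s - 4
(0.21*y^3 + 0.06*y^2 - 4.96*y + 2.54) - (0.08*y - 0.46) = 0.21*y^3 + 0.06*y^2 - 5.04*y + 3.0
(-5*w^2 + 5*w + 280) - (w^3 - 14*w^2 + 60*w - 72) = -w^3 + 9*w^2 - 55*w + 352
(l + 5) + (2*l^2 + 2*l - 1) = 2*l^2 + 3*l + 4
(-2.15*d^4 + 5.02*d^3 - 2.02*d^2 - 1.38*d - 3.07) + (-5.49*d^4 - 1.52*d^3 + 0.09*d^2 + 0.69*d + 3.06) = -7.64*d^4 + 3.5*d^3 - 1.93*d^2 - 0.69*d - 0.00999999999999979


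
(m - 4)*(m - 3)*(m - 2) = m^3 - 9*m^2 + 26*m - 24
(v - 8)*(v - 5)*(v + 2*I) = v^3 - 13*v^2 + 2*I*v^2 + 40*v - 26*I*v + 80*I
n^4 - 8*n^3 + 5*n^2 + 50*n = n*(n - 5)^2*(n + 2)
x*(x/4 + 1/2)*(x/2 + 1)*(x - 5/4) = x^4/8 + 11*x^3/32 - x^2/8 - 5*x/8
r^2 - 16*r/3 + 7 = (r - 3)*(r - 7/3)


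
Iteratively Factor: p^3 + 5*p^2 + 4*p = (p + 1)*(p^2 + 4*p) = (p + 1)*(p + 4)*(p)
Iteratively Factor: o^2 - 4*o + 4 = (o - 2)*(o - 2)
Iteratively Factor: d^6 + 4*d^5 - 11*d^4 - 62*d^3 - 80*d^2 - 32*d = (d + 1)*(d^5 + 3*d^4 - 14*d^3 - 48*d^2 - 32*d) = (d + 1)*(d + 2)*(d^4 + d^3 - 16*d^2 - 16*d) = (d + 1)*(d + 2)*(d + 4)*(d^3 - 3*d^2 - 4*d) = (d - 4)*(d + 1)*(d + 2)*(d + 4)*(d^2 + d) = (d - 4)*(d + 1)^2*(d + 2)*(d + 4)*(d)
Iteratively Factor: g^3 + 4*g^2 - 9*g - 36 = (g - 3)*(g^2 + 7*g + 12) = (g - 3)*(g + 4)*(g + 3)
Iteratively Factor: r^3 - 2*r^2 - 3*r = (r + 1)*(r^2 - 3*r) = r*(r + 1)*(r - 3)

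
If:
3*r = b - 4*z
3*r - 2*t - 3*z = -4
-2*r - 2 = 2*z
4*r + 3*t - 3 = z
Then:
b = -95/28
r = -17/28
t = 47/28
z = -11/28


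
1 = 1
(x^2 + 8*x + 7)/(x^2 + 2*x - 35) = (x + 1)/(x - 5)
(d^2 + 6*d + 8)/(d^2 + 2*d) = (d + 4)/d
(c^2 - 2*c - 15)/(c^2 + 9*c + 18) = (c - 5)/(c + 6)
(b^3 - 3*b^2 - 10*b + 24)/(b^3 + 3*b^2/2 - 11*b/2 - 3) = 2*(b - 4)/(2*b + 1)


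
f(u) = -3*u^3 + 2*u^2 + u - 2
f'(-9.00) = -764.00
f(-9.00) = 2338.00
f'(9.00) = -692.00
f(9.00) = -2018.00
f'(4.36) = -152.65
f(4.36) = -208.27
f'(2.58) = -48.59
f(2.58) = -37.63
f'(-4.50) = -199.25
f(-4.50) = 307.38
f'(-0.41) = -2.15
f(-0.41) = -1.87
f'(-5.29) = -272.02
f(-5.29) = 492.79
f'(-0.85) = -8.90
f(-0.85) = 0.44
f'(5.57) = -255.94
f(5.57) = -452.81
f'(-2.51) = -65.74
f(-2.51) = 55.53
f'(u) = -9*u^2 + 4*u + 1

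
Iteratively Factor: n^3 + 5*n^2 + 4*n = (n + 4)*(n^2 + n) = (n + 1)*(n + 4)*(n)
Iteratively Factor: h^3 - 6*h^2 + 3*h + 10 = (h - 2)*(h^2 - 4*h - 5) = (h - 2)*(h + 1)*(h - 5)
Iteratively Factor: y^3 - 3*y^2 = (y - 3)*(y^2) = y*(y - 3)*(y)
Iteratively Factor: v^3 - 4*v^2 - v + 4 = (v + 1)*(v^2 - 5*v + 4) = (v - 4)*(v + 1)*(v - 1)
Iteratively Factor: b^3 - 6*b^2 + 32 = (b + 2)*(b^2 - 8*b + 16) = (b - 4)*(b + 2)*(b - 4)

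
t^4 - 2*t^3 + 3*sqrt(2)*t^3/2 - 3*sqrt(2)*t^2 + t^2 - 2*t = t*(t - 2)*(t + sqrt(2)/2)*(t + sqrt(2))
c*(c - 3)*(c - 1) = c^3 - 4*c^2 + 3*c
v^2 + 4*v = v*(v + 4)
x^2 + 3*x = x*(x + 3)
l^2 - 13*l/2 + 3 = (l - 6)*(l - 1/2)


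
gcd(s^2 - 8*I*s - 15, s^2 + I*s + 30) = s - 5*I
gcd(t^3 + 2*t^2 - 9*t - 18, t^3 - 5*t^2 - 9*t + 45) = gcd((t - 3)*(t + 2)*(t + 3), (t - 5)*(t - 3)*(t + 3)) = t^2 - 9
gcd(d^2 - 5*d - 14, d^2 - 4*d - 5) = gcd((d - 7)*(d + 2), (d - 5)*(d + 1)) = 1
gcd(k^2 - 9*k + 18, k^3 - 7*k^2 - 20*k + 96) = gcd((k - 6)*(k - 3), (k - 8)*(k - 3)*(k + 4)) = k - 3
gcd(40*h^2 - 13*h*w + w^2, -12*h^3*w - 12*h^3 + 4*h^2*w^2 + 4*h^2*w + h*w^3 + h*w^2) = 1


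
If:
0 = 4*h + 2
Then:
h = -1/2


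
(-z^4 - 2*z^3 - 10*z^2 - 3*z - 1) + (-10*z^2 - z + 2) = -z^4 - 2*z^3 - 20*z^2 - 4*z + 1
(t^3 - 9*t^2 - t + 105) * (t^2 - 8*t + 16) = t^5 - 17*t^4 + 87*t^3 - 31*t^2 - 856*t + 1680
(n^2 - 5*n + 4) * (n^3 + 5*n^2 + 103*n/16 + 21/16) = n^5 - 233*n^3/16 - 87*n^2/8 + 307*n/16 + 21/4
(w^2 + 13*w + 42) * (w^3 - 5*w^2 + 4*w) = w^5 + 8*w^4 - 19*w^3 - 158*w^2 + 168*w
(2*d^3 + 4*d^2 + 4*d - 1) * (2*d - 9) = 4*d^4 - 10*d^3 - 28*d^2 - 38*d + 9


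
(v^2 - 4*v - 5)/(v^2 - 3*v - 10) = (v + 1)/(v + 2)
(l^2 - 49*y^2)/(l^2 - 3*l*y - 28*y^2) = (l + 7*y)/(l + 4*y)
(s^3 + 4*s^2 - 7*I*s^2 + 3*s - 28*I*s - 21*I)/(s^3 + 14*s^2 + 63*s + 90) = (s^2 + s*(1 - 7*I) - 7*I)/(s^2 + 11*s + 30)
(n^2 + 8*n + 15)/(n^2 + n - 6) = (n + 5)/(n - 2)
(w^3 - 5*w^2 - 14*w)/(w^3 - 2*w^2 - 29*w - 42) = w/(w + 3)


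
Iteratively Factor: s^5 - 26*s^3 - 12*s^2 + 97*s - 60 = (s + 4)*(s^4 - 4*s^3 - 10*s^2 + 28*s - 15) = (s - 5)*(s + 4)*(s^3 + s^2 - 5*s + 3) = (s - 5)*(s + 3)*(s + 4)*(s^2 - 2*s + 1) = (s - 5)*(s - 1)*(s + 3)*(s + 4)*(s - 1)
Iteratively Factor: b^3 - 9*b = (b + 3)*(b^2 - 3*b) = b*(b + 3)*(b - 3)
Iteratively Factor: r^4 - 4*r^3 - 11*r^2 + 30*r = (r - 5)*(r^3 + r^2 - 6*r) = (r - 5)*(r - 2)*(r^2 + 3*r) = (r - 5)*(r - 2)*(r + 3)*(r)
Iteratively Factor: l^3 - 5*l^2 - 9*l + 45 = (l + 3)*(l^2 - 8*l + 15) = (l - 5)*(l + 3)*(l - 3)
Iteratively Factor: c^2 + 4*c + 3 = (c + 1)*(c + 3)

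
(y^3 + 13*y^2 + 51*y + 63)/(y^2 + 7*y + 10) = (y^3 + 13*y^2 + 51*y + 63)/(y^2 + 7*y + 10)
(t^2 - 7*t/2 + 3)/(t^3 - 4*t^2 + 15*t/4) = 2*(t - 2)/(t*(2*t - 5))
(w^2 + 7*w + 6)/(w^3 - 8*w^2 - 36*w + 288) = (w + 1)/(w^2 - 14*w + 48)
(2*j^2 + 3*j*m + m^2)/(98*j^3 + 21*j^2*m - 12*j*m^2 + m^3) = (j + m)/(49*j^2 - 14*j*m + m^2)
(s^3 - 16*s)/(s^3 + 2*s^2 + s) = (s^2 - 16)/(s^2 + 2*s + 1)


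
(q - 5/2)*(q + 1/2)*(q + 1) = q^3 - q^2 - 13*q/4 - 5/4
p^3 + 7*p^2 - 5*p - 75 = (p - 3)*(p + 5)^2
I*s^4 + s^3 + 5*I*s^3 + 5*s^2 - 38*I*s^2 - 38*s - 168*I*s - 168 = (s - 6)*(s + 4)*(s + 7)*(I*s + 1)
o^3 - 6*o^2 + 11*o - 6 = (o - 3)*(o - 2)*(o - 1)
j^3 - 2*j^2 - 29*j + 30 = (j - 6)*(j - 1)*(j + 5)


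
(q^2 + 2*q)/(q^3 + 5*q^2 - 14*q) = (q + 2)/(q^2 + 5*q - 14)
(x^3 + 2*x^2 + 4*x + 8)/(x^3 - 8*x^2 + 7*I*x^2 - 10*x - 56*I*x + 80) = (x^2 + 2*x*(1 - I) - 4*I)/(x^2 + x*(-8 + 5*I) - 40*I)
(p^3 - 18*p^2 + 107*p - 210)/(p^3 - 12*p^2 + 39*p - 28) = (p^2 - 11*p + 30)/(p^2 - 5*p + 4)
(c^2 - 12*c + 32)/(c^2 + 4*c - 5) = (c^2 - 12*c + 32)/(c^2 + 4*c - 5)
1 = 1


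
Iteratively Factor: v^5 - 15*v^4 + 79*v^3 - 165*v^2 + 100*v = (v)*(v^4 - 15*v^3 + 79*v^2 - 165*v + 100) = v*(v - 1)*(v^3 - 14*v^2 + 65*v - 100) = v*(v - 4)*(v - 1)*(v^2 - 10*v + 25) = v*(v - 5)*(v - 4)*(v - 1)*(v - 5)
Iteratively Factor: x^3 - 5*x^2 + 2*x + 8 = (x - 2)*(x^2 - 3*x - 4) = (x - 2)*(x + 1)*(x - 4)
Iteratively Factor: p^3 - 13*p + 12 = (p - 1)*(p^2 + p - 12) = (p - 1)*(p + 4)*(p - 3)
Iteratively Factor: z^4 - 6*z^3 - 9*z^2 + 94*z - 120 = (z + 4)*(z^3 - 10*z^2 + 31*z - 30) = (z - 2)*(z + 4)*(z^2 - 8*z + 15) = (z - 3)*(z - 2)*(z + 4)*(z - 5)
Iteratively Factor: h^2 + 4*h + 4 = (h + 2)*(h + 2)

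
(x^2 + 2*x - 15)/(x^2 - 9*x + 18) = (x + 5)/(x - 6)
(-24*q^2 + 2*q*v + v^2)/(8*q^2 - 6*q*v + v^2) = (-6*q - v)/(2*q - v)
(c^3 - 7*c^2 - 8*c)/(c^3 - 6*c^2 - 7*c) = (c - 8)/(c - 7)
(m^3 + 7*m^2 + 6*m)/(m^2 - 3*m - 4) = m*(m + 6)/(m - 4)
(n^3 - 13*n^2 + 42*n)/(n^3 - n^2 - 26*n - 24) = n*(n - 7)/(n^2 + 5*n + 4)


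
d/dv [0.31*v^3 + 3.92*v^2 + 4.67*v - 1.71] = 0.93*v^2 + 7.84*v + 4.67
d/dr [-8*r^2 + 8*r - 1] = 8 - 16*r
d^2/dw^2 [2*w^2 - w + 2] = 4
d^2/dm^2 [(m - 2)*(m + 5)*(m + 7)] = 6*m + 20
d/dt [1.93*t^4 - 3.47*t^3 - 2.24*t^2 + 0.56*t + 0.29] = 7.72*t^3 - 10.41*t^2 - 4.48*t + 0.56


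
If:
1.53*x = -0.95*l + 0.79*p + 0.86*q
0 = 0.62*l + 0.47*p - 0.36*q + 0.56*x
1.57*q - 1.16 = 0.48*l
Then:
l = 0.701010914790564 - 1.60036350456311*x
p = 0.544858411374481*x - 0.194646074510537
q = 0.953175311528325 - 0.489283109675347*x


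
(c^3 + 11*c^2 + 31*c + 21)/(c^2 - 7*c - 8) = (c^2 + 10*c + 21)/(c - 8)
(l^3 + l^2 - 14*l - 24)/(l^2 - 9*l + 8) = (l^3 + l^2 - 14*l - 24)/(l^2 - 9*l + 8)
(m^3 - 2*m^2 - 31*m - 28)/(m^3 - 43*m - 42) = (m + 4)/(m + 6)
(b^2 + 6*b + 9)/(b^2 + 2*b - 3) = (b + 3)/(b - 1)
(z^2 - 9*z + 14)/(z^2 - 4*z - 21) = (z - 2)/(z + 3)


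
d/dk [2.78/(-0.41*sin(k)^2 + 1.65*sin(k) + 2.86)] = (2.2796*sin(k) - 4.587)*cos(k)/(-0.41*sin(k)^2 + 1.65*sin(k) + 2.86)^2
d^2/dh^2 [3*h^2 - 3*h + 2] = 6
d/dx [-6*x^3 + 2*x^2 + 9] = 2*x*(2 - 9*x)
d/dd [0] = 0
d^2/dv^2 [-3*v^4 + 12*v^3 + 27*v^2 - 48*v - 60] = -36*v^2 + 72*v + 54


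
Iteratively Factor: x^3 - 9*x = (x)*(x^2 - 9) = x*(x - 3)*(x + 3)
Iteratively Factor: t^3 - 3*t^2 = (t)*(t^2 - 3*t) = t*(t - 3)*(t)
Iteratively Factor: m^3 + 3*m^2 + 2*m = (m + 1)*(m^2 + 2*m) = m*(m + 1)*(m + 2)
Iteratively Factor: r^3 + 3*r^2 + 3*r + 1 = (r + 1)*(r^2 + 2*r + 1) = (r + 1)^2*(r + 1)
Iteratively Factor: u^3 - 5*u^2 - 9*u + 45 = (u - 5)*(u^2 - 9) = (u - 5)*(u - 3)*(u + 3)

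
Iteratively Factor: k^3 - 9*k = (k + 3)*(k^2 - 3*k) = k*(k + 3)*(k - 3)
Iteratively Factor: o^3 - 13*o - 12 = (o - 4)*(o^2 + 4*o + 3) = (o - 4)*(o + 1)*(o + 3)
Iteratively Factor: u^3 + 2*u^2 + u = (u + 1)*(u^2 + u) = u*(u + 1)*(u + 1)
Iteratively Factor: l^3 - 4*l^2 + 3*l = (l - 3)*(l^2 - l) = (l - 3)*(l - 1)*(l)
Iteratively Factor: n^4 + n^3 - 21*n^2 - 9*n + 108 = (n + 3)*(n^3 - 2*n^2 - 15*n + 36) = (n - 3)*(n + 3)*(n^2 + n - 12) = (n - 3)^2*(n + 3)*(n + 4)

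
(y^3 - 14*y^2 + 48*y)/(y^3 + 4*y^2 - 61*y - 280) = y*(y - 6)/(y^2 + 12*y + 35)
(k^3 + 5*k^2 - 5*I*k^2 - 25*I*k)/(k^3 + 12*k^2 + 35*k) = (k - 5*I)/(k + 7)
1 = 1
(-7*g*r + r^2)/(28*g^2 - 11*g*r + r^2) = r/(-4*g + r)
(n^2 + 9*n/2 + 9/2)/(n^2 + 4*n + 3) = (n + 3/2)/(n + 1)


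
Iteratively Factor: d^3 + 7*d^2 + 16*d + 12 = (d + 3)*(d^2 + 4*d + 4) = (d + 2)*(d + 3)*(d + 2)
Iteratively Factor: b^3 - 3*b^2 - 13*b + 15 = (b + 3)*(b^2 - 6*b + 5) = (b - 1)*(b + 3)*(b - 5)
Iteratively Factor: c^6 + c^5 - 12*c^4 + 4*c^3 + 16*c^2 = (c + 4)*(c^5 - 3*c^4 + 4*c^2) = (c - 2)*(c + 4)*(c^4 - c^3 - 2*c^2) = c*(c - 2)*(c + 4)*(c^3 - c^2 - 2*c) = c^2*(c - 2)*(c + 4)*(c^2 - c - 2) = c^2*(c - 2)^2*(c + 4)*(c + 1)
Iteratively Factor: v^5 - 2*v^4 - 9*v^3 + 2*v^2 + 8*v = (v - 1)*(v^4 - v^3 - 10*v^2 - 8*v) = (v - 4)*(v - 1)*(v^3 + 3*v^2 + 2*v) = v*(v - 4)*(v - 1)*(v^2 + 3*v + 2) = v*(v - 4)*(v - 1)*(v + 1)*(v + 2)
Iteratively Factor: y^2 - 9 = (y - 3)*(y + 3)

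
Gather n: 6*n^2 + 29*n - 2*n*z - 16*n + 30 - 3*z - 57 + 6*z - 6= 6*n^2 + n*(13 - 2*z) + 3*z - 33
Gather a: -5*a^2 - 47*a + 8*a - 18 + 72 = -5*a^2 - 39*a + 54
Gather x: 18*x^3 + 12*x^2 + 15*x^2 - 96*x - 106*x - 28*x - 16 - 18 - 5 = 18*x^3 + 27*x^2 - 230*x - 39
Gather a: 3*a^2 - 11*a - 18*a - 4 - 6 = 3*a^2 - 29*a - 10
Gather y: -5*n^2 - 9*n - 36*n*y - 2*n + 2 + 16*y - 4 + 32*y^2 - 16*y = -5*n^2 - 36*n*y - 11*n + 32*y^2 - 2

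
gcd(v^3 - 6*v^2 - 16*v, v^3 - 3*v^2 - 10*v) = v^2 + 2*v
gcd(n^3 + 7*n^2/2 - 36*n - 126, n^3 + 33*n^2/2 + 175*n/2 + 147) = n^2 + 19*n/2 + 21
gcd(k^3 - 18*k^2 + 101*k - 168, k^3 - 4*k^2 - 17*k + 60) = k - 3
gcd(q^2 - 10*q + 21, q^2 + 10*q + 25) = 1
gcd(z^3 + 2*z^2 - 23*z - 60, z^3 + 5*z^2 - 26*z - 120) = z^2 - z - 20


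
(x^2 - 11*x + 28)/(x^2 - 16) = (x - 7)/(x + 4)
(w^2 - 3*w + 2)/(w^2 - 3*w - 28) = (-w^2 + 3*w - 2)/(-w^2 + 3*w + 28)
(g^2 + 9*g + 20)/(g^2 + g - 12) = (g + 5)/(g - 3)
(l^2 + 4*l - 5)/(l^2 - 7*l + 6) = (l + 5)/(l - 6)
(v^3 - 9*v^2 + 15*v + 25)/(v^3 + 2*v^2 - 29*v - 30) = (v - 5)/(v + 6)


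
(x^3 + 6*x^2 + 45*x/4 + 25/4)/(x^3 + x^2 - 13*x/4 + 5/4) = (2*x^2 + 7*x + 5)/(2*x^2 - 3*x + 1)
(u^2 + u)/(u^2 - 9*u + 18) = u*(u + 1)/(u^2 - 9*u + 18)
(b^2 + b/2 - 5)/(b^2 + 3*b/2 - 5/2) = (b - 2)/(b - 1)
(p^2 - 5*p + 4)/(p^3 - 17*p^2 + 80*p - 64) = (p - 4)/(p^2 - 16*p + 64)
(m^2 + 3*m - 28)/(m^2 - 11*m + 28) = (m + 7)/(m - 7)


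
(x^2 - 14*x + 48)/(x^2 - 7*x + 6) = (x - 8)/(x - 1)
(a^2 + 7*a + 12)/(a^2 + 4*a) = (a + 3)/a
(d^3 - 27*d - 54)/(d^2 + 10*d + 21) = (d^2 - 3*d - 18)/(d + 7)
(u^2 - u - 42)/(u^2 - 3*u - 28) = (u + 6)/(u + 4)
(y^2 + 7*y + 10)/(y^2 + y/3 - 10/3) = 3*(y + 5)/(3*y - 5)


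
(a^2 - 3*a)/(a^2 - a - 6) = a/(a + 2)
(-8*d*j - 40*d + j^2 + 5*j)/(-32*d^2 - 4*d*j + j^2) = (j + 5)/(4*d + j)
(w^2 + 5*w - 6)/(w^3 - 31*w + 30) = 1/(w - 5)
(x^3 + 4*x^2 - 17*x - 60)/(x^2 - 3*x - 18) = (x^2 + x - 20)/(x - 6)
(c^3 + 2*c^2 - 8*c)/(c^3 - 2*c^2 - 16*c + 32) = c/(c - 4)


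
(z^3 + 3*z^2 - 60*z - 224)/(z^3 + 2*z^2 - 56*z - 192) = (z + 7)/(z + 6)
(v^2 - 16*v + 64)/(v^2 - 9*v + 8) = (v - 8)/(v - 1)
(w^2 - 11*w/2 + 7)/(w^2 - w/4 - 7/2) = 2*(2*w - 7)/(4*w + 7)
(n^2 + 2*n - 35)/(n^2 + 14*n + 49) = (n - 5)/(n + 7)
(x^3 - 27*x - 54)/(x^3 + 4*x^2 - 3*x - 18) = (x - 6)/(x - 2)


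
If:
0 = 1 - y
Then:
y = 1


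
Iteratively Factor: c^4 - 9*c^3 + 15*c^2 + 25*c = (c - 5)*(c^3 - 4*c^2 - 5*c) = (c - 5)*(c + 1)*(c^2 - 5*c) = (c - 5)^2*(c + 1)*(c)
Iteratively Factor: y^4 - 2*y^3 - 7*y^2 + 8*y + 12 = (y - 2)*(y^3 - 7*y - 6) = (y - 2)*(y + 2)*(y^2 - 2*y - 3) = (y - 2)*(y + 1)*(y + 2)*(y - 3)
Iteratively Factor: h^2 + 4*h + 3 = (h + 1)*(h + 3)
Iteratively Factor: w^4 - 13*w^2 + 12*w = (w)*(w^3 - 13*w + 12) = w*(w + 4)*(w^2 - 4*w + 3) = w*(w - 1)*(w + 4)*(w - 3)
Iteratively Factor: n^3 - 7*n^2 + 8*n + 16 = (n - 4)*(n^2 - 3*n - 4) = (n - 4)*(n + 1)*(n - 4)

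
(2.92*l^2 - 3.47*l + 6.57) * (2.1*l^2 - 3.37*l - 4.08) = 6.132*l^4 - 17.1274*l^3 + 13.5773*l^2 - 7.9833*l - 26.8056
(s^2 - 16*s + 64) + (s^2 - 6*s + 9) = 2*s^2 - 22*s + 73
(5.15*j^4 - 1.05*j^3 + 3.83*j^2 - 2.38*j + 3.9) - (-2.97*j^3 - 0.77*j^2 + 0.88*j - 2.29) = 5.15*j^4 + 1.92*j^3 + 4.6*j^2 - 3.26*j + 6.19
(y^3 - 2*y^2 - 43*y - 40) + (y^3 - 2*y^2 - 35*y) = 2*y^3 - 4*y^2 - 78*y - 40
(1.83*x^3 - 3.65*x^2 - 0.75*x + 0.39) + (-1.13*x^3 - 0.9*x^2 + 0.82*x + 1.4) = 0.7*x^3 - 4.55*x^2 + 0.07*x + 1.79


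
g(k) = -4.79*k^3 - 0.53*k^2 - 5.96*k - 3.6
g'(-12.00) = -2062.52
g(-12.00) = 8268.72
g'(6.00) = -529.64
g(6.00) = -1093.08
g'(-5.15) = -381.63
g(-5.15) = 667.31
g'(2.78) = -119.96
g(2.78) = -127.18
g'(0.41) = -8.81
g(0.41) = -6.46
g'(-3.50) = -178.28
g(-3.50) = 216.14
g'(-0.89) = -16.40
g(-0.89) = 4.66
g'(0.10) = -6.21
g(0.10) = -4.21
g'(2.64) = -108.91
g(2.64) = -111.16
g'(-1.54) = -38.41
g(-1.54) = 21.82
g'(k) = -14.37*k^2 - 1.06*k - 5.96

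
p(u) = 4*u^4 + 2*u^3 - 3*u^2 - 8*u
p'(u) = 16*u^3 + 6*u^2 - 6*u - 8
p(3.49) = 613.98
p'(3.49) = 724.28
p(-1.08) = 8.06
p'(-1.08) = -14.68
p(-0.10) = 0.77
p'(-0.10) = -7.36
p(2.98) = 317.89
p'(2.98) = 450.82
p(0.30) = -2.58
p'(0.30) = -8.83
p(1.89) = 38.71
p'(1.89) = 110.11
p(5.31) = 3352.45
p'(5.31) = 2524.86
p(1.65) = 17.26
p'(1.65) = 70.31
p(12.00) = 85872.00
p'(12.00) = 28432.00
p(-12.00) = 79152.00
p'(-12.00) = -26720.00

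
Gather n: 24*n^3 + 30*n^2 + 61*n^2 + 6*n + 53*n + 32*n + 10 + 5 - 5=24*n^3 + 91*n^2 + 91*n + 10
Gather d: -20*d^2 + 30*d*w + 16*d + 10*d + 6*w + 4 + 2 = -20*d^2 + d*(30*w + 26) + 6*w + 6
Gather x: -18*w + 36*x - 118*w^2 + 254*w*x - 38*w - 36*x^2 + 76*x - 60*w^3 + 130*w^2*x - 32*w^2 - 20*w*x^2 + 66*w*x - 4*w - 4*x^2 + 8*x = -60*w^3 - 150*w^2 - 60*w + x^2*(-20*w - 40) + x*(130*w^2 + 320*w + 120)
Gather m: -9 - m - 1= -m - 10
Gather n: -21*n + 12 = 12 - 21*n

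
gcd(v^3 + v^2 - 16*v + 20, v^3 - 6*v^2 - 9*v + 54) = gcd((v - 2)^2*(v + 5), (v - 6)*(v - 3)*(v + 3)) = 1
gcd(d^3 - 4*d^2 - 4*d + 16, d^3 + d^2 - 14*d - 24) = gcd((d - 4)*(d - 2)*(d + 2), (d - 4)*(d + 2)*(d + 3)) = d^2 - 2*d - 8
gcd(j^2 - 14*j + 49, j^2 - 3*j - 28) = j - 7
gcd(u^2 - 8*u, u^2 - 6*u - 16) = u - 8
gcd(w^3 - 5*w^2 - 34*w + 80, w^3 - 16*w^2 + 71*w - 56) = w - 8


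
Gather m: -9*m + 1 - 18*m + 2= 3 - 27*m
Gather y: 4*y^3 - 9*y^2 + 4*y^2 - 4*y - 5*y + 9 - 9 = 4*y^3 - 5*y^2 - 9*y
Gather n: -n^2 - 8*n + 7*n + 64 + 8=-n^2 - n + 72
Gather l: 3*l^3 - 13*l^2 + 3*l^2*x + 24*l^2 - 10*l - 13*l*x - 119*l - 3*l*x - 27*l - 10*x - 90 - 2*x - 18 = 3*l^3 + l^2*(3*x + 11) + l*(-16*x - 156) - 12*x - 108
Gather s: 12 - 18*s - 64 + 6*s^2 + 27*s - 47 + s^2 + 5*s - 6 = 7*s^2 + 14*s - 105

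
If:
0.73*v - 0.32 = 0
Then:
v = 0.44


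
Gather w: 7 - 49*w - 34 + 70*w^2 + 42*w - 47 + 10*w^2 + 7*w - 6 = 80*w^2 - 80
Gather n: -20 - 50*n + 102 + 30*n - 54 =28 - 20*n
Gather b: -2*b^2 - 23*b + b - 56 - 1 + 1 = -2*b^2 - 22*b - 56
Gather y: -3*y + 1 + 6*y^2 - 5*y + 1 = 6*y^2 - 8*y + 2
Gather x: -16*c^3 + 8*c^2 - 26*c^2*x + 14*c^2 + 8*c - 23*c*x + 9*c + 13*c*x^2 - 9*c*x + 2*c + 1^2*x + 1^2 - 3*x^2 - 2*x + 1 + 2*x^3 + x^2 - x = -16*c^3 + 22*c^2 + 19*c + 2*x^3 + x^2*(13*c - 2) + x*(-26*c^2 - 32*c - 2) + 2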